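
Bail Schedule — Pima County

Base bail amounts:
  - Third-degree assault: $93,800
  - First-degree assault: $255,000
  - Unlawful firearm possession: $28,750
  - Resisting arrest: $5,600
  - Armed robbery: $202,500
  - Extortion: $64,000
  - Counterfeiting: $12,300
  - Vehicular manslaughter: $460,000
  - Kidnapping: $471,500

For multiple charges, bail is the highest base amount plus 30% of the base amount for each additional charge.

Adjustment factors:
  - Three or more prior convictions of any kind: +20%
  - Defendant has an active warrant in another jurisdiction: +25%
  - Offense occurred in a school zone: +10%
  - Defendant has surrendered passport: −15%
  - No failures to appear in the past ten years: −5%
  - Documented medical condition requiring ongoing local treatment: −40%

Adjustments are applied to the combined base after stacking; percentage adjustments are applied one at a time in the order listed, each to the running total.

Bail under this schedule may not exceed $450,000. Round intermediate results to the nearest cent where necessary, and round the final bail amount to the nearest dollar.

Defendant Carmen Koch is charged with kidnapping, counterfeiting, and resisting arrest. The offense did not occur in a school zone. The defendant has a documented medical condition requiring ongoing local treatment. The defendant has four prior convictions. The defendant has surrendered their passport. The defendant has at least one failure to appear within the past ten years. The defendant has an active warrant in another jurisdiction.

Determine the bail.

$364,806

Base amounts from the schedule: kidnapping $471,500; counterfeiting $12,300; resisting arrest $5,600.
Stacking rule: highest base plus 30% of each additional charge. Highest is kidnapping at $471,500. Additional: $12,300 × 30% = $3,690; $5,600 × 30% = $1,680. Combined base = $471,500 + $5,370 = $476,870.
Three or more prior convictions of any kind (+20%): $476,870 × 1.2 = $572,244.
Defendant has an active warrant in another jurisdiction (+25%): $572,244 × 1.25 = $715,305.
Defendant has surrendered passport (−15%): $715,305 × 0.85 = $608,009.25.
Documented medical condition requiring ongoing local treatment (−40%): $608,009.25 × 0.6 = $364,805.55.
$364,805.55 is within the $450,000 maximum.
Rounded to the nearest dollar: $364,806.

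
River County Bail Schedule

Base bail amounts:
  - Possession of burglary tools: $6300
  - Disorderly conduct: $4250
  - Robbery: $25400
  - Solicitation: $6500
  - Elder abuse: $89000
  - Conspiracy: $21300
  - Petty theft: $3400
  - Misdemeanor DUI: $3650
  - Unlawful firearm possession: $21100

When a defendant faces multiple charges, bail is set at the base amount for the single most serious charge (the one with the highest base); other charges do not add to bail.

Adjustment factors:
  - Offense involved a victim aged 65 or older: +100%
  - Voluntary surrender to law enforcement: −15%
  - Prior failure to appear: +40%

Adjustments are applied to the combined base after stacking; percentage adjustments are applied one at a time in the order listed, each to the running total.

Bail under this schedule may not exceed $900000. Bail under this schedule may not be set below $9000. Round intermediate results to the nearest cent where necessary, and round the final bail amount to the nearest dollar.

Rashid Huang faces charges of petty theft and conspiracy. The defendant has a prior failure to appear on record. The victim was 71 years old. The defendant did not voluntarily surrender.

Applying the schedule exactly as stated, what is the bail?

Base amounts from the schedule: petty theft $3400; conspiracy $21300.
Stacking rule: use the highest base only. Highest is conspiracy at $21300. Combined base = $21300.
Offense involved a victim aged 65 or older (+100%): $21300 × 2 = $42600.
Prior failure to appear (+40%): $42600 × 1.4 = $59640.
$59640 is within the $900000 maximum.
$59640 is at or above the $9000 minimum.

$59640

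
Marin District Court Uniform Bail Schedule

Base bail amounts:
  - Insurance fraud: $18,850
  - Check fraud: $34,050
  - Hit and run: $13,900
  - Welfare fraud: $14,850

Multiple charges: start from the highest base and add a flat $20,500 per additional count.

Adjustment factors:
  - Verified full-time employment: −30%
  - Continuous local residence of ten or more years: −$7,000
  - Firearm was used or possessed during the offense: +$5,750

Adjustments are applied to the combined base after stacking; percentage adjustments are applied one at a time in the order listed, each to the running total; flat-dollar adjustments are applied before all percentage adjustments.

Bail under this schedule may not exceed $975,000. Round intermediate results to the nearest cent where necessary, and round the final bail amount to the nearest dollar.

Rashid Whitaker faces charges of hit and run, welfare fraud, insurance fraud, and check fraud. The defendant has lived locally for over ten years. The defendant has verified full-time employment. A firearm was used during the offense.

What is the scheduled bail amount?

Base amounts from the schedule: hit and run $13,900; welfare fraud $14,850; insurance fraud $18,850; check fraud $34,050.
Stacking rule: highest base plus $20,500 per additional charge. Highest is check fraud at $34,050; 3 additional charges → +$61,500. Combined base = $95,550.
Continuous local residence of ten or more years (−$7,000 flat): $95,550 − $7,000 = $88,550.
Firearm was used or possessed during the offense (+$5,750 flat): $88,550 + $5,750 = $94,300.
Verified full-time employment (−30%): $94,300 × 0.7 = $66,010.
$66,010 is within the $975,000 maximum.

$66,010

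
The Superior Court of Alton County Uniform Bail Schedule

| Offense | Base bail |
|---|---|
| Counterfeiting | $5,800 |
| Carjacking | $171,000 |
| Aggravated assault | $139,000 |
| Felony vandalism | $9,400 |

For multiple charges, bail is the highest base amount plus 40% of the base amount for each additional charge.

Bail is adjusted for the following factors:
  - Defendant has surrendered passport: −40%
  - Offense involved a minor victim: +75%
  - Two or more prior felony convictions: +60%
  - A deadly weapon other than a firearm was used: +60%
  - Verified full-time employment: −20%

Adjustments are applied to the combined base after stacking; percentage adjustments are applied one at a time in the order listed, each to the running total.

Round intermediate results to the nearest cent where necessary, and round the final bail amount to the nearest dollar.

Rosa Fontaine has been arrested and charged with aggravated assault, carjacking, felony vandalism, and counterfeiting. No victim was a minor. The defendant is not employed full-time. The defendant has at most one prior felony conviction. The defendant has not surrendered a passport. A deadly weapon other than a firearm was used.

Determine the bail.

Base amounts from the schedule: aggravated assault $139,000; carjacking $171,000; felony vandalism $9,400; counterfeiting $5,800.
Stacking rule: highest base plus 40% of each additional charge. Highest is carjacking at $171,000. Additional: $139,000 × 40% = $55,600; $9,400 × 40% = $3,760; $5,800 × 40% = $2,320. Combined base = $171,000 + $61,680 = $232,680.
A deadly weapon other than a firearm was used (+60%): $232,680 × 1.6 = $372,288.

$372,288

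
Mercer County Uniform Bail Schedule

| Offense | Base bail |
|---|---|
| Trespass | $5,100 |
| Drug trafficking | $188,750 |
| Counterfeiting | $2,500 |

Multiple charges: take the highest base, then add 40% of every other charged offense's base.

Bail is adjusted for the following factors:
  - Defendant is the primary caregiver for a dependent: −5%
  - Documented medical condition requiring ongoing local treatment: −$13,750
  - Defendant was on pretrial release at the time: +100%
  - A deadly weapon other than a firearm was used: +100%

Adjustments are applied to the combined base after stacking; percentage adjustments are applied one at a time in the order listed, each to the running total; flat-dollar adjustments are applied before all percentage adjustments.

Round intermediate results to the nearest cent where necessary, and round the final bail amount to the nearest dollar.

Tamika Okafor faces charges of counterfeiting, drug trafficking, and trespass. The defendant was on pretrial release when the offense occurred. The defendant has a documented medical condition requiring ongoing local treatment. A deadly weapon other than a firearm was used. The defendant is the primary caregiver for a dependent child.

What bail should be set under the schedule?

Base amounts from the schedule: counterfeiting $2,500; drug trafficking $188,750; trespass $5,100.
Stacking rule: highest base plus 40% of each additional charge. Highest is drug trafficking at $188,750. Additional: $2,500 × 40% = $1,000; $5,100 × 40% = $2,040. Combined base = $188,750 + $3,040 = $191,790.
Documented medical condition requiring ongoing local treatment (−$13,750 flat): $191,790 − $13,750 = $178,040.
Defendant is the primary caregiver for a dependent (−5%): $178,040 × 0.95 = $169,138.
Defendant was on pretrial release at the time (+100%): $169,138 × 2 = $338,276.
A deadly weapon other than a firearm was used (+100%): $338,276 × 2 = $676,552.

$676,552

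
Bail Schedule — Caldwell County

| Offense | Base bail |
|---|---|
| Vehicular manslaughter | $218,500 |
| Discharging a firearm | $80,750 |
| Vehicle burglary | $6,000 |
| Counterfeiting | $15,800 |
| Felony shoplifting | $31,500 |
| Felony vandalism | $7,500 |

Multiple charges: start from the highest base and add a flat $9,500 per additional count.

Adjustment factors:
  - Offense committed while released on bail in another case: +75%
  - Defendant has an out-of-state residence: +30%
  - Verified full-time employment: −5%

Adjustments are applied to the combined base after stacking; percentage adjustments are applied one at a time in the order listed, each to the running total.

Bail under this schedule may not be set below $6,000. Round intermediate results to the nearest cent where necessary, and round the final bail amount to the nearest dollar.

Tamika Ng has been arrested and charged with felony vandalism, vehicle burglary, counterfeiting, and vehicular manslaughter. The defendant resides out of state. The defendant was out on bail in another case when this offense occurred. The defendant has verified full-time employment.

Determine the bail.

Base amounts from the schedule: felony vandalism $7,500; vehicle burglary $6,000; counterfeiting $15,800; vehicular manslaughter $218,500.
Stacking rule: highest base plus $9,500 per additional charge. Highest is vehicular manslaughter at $218,500; 3 additional charges → +$28,500. Combined base = $247,000.
Offense committed while released on bail in another case (+75%): $247,000 × 1.75 = $432,250.
Defendant has an out-of-state residence (+30%): $432,250 × 1.3 = $561,925.
Verified full-time employment (−5%): $561,925 × 0.95 = $533,828.75.
$533,828.75 is at or above the $6,000 minimum.
Rounded to the nearest dollar: $533,829.

$533,829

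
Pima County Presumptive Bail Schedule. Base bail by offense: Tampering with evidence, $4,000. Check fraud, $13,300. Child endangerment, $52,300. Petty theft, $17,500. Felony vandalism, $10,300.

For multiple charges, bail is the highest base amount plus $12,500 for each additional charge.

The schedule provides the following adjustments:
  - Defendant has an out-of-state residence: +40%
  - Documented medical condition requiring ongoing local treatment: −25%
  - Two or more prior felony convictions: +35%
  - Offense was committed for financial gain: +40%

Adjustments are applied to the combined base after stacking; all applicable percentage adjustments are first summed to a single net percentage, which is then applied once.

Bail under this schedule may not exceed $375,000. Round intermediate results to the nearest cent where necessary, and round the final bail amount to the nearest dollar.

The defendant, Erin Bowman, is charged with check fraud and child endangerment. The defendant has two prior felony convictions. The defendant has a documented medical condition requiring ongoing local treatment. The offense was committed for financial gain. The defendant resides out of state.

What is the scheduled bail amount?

Base amounts from the schedule: check fraud $13,300; child endangerment $52,300.
Stacking rule: highest base plus $12,500 per additional charge. Highest is child endangerment at $52,300; 1 additional charge → +$12,500. Combined base = $64,800.
Net percentage adjustment: +40% −25% +35% +40% = +90%. $64,800 × 1.9 = $123,120.
$123,120 is within the $375,000 maximum.

$123,120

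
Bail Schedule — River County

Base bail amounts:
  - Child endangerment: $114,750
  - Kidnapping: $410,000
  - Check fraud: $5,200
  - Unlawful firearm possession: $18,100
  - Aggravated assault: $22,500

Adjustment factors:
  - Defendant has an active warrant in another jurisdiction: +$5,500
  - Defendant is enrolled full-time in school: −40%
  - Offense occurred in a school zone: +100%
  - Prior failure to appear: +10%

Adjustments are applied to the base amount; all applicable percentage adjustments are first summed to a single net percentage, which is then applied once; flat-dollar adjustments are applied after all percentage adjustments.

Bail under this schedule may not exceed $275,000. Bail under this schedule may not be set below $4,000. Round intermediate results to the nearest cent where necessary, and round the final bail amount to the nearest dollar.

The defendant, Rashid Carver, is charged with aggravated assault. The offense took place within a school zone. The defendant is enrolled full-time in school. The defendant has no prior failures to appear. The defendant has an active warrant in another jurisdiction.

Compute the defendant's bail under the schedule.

Base amounts from the schedule: aggravated assault $22,500.
Single charge. Combined base = $22,500.
Net percentage adjustment: −40% +100% = +60%. $22,500 × 1.6 = $36,000.
Defendant has an active warrant in another jurisdiction (+$5,500 flat): $36,000 + $5,500 = $41,500.
$41,500 is within the $275,000 maximum.
$41,500 is at or above the $4,000 minimum.

$41,500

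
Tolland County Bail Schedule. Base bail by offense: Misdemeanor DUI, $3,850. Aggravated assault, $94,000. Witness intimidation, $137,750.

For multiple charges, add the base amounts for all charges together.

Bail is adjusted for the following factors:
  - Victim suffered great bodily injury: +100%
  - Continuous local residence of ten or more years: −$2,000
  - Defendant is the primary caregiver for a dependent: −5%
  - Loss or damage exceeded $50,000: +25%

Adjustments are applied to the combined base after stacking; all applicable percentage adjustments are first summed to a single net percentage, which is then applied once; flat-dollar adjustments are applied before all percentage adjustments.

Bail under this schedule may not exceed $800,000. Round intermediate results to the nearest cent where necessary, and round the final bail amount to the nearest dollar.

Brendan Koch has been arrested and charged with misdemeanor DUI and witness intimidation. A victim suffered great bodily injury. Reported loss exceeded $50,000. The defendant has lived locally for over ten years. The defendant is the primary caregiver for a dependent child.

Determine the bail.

$307,120

Base amounts from the schedule: misdemeanor DUI $3,850; witness intimidation $137,750.
Stacking rule: sum of all bases. $3,850 + $137,750 = $141,600.
Continuous local residence of ten or more years (−$2,000 flat): $141,600 − $2,000 = $139,600.
Net percentage adjustment: +100% −5% +25% = +120%. $139,600 × 2.2 = $307,120.
$307,120 is within the $800,000 maximum.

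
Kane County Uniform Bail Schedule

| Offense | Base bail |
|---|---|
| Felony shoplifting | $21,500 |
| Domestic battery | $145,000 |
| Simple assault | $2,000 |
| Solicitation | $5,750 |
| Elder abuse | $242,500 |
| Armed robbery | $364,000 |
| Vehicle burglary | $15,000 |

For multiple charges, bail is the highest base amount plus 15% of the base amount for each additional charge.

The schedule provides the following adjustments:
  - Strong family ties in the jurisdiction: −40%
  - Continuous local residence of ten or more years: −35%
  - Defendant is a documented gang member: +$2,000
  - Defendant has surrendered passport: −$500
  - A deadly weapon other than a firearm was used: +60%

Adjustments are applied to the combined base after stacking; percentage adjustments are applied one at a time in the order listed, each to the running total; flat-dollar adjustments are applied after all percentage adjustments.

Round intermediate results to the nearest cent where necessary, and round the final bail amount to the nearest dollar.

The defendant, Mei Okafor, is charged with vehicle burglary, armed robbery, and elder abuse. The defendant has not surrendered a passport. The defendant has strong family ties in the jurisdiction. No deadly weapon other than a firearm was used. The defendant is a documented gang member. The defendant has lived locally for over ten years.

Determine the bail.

$159,024

Base amounts from the schedule: vehicle burglary $15,000; armed robbery $364,000; elder abuse $242,500.
Stacking rule: highest base plus 15% of each additional charge. Highest is armed robbery at $364,000. Additional: $15,000 × 15% = $2,250; $242,500 × 15% = $36,375. Combined base = $364,000 + $38,625 = $402,625.
Strong family ties in the jurisdiction (−40%): $402,625 × 0.6 = $241,575.
Continuous local residence of ten or more years (−35%): $241,575 × 0.65 = $157,023.75.
Defendant is a documented gang member (+$2,000 flat): $157,023.75 + $2,000 = $159,023.75.
Rounded to the nearest dollar: $159,024.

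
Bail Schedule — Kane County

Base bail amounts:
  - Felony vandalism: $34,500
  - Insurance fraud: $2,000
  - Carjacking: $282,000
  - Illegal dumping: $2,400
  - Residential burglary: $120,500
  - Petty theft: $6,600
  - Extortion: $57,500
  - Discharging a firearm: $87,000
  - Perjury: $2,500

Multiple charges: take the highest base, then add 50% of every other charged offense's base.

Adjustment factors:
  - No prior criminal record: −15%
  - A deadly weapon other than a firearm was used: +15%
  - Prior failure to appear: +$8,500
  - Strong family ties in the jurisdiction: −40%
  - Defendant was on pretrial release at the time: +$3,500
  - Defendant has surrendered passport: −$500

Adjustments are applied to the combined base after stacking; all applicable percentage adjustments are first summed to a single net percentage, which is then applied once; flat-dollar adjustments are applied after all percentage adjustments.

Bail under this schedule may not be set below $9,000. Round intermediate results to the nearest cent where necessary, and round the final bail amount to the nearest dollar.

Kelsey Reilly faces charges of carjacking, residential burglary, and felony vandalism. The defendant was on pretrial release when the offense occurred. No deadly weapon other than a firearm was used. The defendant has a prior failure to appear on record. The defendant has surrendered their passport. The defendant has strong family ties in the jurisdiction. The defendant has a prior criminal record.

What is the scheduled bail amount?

Base amounts from the schedule: carjacking $282,000; residential burglary $120,500; felony vandalism $34,500.
Stacking rule: highest base plus 50% of each additional charge. Highest is carjacking at $282,000. Additional: $120,500 × 50% = $60,250; $34,500 × 50% = $17,250. Combined base = $282,000 + $77,500 = $359,500.
Strong family ties in the jurisdiction (−40%): $359,500 × 0.6 = $215,700.
Prior failure to appear (+$8,500 flat): $215,700 + $8,500 = $224,200.
Defendant was on pretrial release at the time (+$3,500 flat): $224,200 + $3,500 = $227,700.
Defendant has surrendered passport (−$500 flat): $227,700 − $500 = $227,200.
$227,200 is at or above the $9,000 minimum.

$227,200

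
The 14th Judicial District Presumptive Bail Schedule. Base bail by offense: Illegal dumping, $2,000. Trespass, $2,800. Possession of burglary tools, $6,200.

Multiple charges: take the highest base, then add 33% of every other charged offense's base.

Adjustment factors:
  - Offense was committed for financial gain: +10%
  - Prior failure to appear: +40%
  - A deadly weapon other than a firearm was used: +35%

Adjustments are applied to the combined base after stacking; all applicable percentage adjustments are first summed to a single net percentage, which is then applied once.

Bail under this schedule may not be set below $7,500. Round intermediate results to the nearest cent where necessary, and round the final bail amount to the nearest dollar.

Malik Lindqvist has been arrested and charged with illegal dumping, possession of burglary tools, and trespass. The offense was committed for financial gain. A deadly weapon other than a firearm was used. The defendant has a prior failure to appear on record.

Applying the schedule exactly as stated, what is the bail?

Base amounts from the schedule: illegal dumping $2,000; possession of burglary tools $6,200; trespass $2,800.
Stacking rule: highest base plus 33% of each additional charge. Highest is possession of burglary tools at $6,200. Additional: $2,000 × 33% = $660; $2,800 × 33% = $924. Combined base = $6,200 + $1,584 = $7,784.
Net percentage adjustment: +10% +40% +35% = +85%. $7,784 × 1.85 = $14,400.40.
$14,400.40 is at or above the $7,500 minimum.
Rounded to the nearest dollar: $14,400.

$14,400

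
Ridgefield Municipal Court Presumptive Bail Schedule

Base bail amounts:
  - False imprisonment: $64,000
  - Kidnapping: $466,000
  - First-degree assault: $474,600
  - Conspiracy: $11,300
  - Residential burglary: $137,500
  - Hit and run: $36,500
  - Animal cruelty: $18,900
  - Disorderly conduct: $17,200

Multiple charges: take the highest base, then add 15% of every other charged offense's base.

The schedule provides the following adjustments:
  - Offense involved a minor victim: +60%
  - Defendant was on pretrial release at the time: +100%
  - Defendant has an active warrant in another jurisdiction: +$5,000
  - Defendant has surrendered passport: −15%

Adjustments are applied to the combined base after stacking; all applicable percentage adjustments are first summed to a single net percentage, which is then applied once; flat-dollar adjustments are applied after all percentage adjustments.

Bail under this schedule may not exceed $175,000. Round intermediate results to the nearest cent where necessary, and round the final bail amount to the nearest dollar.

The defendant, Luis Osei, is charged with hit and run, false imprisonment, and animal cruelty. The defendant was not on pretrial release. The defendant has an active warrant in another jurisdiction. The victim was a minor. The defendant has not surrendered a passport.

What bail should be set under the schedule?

Base amounts from the schedule: hit and run $36,500; false imprisonment $64,000; animal cruelty $18,900.
Stacking rule: highest base plus 15% of each additional charge. Highest is false imprisonment at $64,000. Additional: $36,500 × 15% = $5,475; $18,900 × 15% = $2,835. Combined base = $64,000 + $8,310 = $72,310.
Offense involved a minor victim (+60%): $72,310 × 1.6 = $115,696.
Defendant has an active warrant in another jurisdiction (+$5,000 flat): $115,696 + $5,000 = $120,696.
$120,696 is within the $175,000 maximum.

$120,696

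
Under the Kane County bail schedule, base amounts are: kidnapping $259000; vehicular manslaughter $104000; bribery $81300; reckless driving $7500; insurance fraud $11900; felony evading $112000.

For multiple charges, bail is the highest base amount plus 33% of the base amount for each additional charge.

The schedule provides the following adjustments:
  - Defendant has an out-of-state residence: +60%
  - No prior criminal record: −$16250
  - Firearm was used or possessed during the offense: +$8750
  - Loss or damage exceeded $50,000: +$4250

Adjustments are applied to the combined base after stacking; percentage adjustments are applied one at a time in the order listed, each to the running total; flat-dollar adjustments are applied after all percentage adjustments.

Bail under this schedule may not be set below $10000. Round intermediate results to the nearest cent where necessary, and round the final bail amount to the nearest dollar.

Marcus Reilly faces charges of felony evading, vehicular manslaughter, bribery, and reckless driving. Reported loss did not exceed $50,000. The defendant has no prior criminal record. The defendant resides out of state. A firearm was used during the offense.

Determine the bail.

$273498

Base amounts from the schedule: felony evading $112000; vehicular manslaughter $104000; bribery $81300; reckless driving $7500.
Stacking rule: highest base plus 33% of each additional charge. Highest is felony evading at $112000. Additional: $104000 × 33% = $34320; $81300 × 33% = $26829; $7500 × 33% = $2475. Combined base = $112000 + $63624 = $175624.
Defendant has an out-of-state residence (+60%): $175624 × 1.6 = $280998.40.
No prior criminal record (−$16250 flat): $280998.40 − $16250 = $264748.40.
Firearm was used or possessed during the offense (+$8750 flat): $264748.40 + $8750 = $273498.40.
$273498.40 is at or above the $10000 minimum.
Rounded to the nearest dollar: $273498.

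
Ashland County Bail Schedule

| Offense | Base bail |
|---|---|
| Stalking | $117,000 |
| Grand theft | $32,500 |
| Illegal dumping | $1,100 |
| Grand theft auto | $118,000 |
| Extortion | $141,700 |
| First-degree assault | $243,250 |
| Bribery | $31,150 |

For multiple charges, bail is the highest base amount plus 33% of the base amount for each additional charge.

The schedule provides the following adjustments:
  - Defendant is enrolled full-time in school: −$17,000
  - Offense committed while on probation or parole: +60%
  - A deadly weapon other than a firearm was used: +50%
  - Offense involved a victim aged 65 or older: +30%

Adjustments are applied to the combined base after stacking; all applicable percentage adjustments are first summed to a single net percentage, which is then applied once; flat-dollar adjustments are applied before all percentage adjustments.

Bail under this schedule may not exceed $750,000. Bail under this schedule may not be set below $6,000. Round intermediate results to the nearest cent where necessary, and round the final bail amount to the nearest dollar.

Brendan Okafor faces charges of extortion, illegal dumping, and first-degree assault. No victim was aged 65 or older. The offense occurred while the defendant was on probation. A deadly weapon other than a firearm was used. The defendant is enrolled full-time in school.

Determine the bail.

Base amounts from the schedule: extortion $141,700; illegal dumping $1,100; first-degree assault $243,250.
Stacking rule: highest base plus 33% of each additional charge. Highest is first-degree assault at $243,250. Additional: $141,700 × 33% = $46,761; $1,100 × 33% = $363. Combined base = $243,250 + $47,124 = $290,374.
Defendant is enrolled full-time in school (−$17,000 flat): $290,374 − $17,000 = $273,374.
Net percentage adjustment: +60% +50% = +110%. $273,374 × 2.1 = $574,085.40.
$574,085.40 is within the $750,000 maximum.
$574,085.40 is at or above the $6,000 minimum.
Rounded to the nearest dollar: $574,085.

$574,085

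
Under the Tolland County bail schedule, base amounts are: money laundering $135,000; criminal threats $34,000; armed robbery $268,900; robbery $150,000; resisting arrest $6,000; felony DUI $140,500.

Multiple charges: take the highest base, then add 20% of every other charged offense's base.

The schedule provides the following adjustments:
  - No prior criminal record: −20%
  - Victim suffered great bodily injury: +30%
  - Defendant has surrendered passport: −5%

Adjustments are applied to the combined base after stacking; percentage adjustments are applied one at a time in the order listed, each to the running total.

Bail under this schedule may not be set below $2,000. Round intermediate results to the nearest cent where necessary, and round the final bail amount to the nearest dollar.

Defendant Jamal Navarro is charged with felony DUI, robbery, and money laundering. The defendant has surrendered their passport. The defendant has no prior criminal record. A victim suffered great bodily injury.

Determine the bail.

$202,639

Base amounts from the schedule: felony DUI $140,500; robbery $150,000; money laundering $135,000.
Stacking rule: highest base plus 20% of each additional charge. Highest is robbery at $150,000. Additional: $140,500 × 20% = $28,100; $135,000 × 20% = $27,000. Combined base = $150,000 + $55,100 = $205,100.
No prior criminal record (−20%): $205,100 × 0.8 = $164,080.
Victim suffered great bodily injury (+30%): $164,080 × 1.3 = $213,304.
Defendant has surrendered passport (−5%): $213,304 × 0.95 = $202,638.80.
$202,638.80 is at or above the $2,000 minimum.
Rounded to the nearest dollar: $202,639.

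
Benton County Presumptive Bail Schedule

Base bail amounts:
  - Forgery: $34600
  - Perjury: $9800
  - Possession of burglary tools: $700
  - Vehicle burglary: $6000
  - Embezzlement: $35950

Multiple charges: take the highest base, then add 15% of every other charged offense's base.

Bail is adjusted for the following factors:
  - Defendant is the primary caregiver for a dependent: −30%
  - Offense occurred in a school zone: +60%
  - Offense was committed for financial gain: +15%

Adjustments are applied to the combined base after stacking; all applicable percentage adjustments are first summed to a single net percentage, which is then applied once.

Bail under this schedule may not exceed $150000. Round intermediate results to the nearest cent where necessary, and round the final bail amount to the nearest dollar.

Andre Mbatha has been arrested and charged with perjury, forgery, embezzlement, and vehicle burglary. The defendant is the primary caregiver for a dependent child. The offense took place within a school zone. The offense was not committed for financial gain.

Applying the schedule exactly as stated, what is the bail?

Base amounts from the schedule: perjury $9800; forgery $34600; embezzlement $35950; vehicle burglary $6000.
Stacking rule: highest base plus 15% of each additional charge. Highest is embezzlement at $35950. Additional: $9800 × 15% = $1470; $34600 × 15% = $5190; $6000 × 15% = $900. Combined base = $35950 + $7560 = $43510.
Net percentage adjustment: −30% +60% = +30%. $43510 × 1.3 = $56563.
$56563 is within the $150000 maximum.

$56563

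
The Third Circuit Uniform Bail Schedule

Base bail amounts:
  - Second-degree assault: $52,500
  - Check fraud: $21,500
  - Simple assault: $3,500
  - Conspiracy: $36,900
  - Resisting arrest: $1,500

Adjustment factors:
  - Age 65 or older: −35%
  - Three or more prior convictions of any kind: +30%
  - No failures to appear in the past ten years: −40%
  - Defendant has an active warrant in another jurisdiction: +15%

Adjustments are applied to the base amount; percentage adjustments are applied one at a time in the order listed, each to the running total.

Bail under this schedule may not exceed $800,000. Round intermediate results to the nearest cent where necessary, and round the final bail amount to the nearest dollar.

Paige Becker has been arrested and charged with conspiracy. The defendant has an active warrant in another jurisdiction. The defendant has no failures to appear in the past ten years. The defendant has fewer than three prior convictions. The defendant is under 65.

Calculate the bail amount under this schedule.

Base amounts from the schedule: conspiracy $36,900.
Single charge. Combined base = $36,900.
No failures to appear in the past ten years (−40%): $36,900 × 0.6 = $22,140.
Defendant has an active warrant in another jurisdiction (+15%): $22,140 × 1.15 = $25,461.
$25,461 is within the $800,000 maximum.

$25,461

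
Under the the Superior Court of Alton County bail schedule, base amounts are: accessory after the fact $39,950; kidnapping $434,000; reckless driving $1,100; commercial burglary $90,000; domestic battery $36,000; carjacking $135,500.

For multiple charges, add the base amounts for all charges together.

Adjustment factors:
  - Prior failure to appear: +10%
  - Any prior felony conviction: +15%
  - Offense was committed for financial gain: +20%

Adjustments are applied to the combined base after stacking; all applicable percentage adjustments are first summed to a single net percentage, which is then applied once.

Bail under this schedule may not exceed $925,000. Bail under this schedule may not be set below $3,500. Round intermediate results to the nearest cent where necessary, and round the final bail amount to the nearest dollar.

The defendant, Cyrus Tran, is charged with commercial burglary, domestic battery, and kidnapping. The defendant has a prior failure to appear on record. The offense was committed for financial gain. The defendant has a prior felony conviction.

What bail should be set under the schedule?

$812,000

Base amounts from the schedule: commercial burglary $90,000; domestic battery $36,000; kidnapping $434,000.
Stacking rule: sum of all bases. $90,000 + $36,000 + $434,000 = $560,000.
Net percentage adjustment: +10% +15% +20% = +45%. $560,000 × 1.45 = $812,000.
$812,000 is within the $925,000 maximum.
$812,000 is at or above the $3,500 minimum.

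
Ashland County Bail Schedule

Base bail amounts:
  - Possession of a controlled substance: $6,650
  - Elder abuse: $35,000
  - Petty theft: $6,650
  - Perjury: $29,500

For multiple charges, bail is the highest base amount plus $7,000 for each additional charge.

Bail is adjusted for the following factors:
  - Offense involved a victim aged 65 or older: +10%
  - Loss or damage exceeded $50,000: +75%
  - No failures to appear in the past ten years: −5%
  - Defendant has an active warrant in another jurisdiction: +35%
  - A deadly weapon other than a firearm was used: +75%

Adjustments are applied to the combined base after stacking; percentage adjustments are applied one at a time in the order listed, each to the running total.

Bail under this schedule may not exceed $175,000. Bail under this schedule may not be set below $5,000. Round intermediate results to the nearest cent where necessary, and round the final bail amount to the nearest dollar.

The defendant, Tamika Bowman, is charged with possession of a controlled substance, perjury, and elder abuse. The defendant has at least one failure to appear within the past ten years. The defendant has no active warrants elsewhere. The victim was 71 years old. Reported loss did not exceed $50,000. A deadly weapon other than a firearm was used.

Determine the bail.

$94,325

Base amounts from the schedule: possession of a controlled substance $6,650; perjury $29,500; elder abuse $35,000.
Stacking rule: highest base plus $7,000 per additional charge. Highest is elder abuse at $35,000; 2 additional charges → +$14,000. Combined base = $49,000.
Offense involved a victim aged 65 or older (+10%): $49,000 × 1.1 = $53,900.
A deadly weapon other than a firearm was used (+75%): $53,900 × 1.75 = $94,325.
$94,325 is within the $175,000 maximum.
$94,325 is at or above the $5,000 minimum.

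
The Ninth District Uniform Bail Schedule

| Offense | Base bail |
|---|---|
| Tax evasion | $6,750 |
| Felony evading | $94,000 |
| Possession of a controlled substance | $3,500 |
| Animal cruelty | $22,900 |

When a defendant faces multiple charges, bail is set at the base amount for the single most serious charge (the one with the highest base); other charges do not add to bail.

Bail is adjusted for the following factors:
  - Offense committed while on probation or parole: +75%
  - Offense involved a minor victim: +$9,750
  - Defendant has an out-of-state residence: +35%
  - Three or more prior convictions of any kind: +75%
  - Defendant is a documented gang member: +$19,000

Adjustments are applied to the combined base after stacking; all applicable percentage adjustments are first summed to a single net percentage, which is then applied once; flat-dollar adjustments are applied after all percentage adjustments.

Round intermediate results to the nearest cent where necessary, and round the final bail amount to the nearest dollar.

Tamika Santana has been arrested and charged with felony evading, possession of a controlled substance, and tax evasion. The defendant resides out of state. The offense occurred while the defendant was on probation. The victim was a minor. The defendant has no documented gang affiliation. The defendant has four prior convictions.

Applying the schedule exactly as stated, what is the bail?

Base amounts from the schedule: felony evading $94,000; possession of a controlled substance $3,500; tax evasion $6,750.
Stacking rule: use the highest base only. Highest is felony evading at $94,000. Combined base = $94,000.
Net percentage adjustment: +75% +35% +75% = +185%. $94,000 × 2.85 = $267,900.
Offense involved a minor victim (+$9,750 flat): $267,900 + $9,750 = $277,650.

$277,650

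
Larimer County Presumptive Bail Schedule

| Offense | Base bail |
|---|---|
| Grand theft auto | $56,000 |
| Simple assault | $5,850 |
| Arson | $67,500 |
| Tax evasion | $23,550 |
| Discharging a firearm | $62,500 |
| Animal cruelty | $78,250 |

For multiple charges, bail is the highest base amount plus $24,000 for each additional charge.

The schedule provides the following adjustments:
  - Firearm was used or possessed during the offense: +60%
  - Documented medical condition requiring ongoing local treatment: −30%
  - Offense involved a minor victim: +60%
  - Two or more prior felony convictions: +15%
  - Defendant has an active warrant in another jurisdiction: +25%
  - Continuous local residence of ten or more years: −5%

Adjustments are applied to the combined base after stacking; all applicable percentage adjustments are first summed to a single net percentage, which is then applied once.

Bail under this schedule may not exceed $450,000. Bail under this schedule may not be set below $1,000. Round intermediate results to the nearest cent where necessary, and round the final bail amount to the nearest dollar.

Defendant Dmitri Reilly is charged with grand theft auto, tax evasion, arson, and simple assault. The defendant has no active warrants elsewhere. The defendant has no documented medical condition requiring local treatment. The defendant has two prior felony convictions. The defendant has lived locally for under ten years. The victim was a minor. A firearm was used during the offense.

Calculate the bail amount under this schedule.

$327,825

Base amounts from the schedule: grand theft auto $56,000; tax evasion $23,550; arson $67,500; simple assault $5,850.
Stacking rule: highest base plus $24,000 per additional charge. Highest is arson at $67,500; 3 additional charges → +$72,000. Combined base = $139,500.
Net percentage adjustment: +60% +60% +15% = +135%. $139,500 × 2.35 = $327,825.
$327,825 is within the $450,000 maximum.
$327,825 is at or above the $1,000 minimum.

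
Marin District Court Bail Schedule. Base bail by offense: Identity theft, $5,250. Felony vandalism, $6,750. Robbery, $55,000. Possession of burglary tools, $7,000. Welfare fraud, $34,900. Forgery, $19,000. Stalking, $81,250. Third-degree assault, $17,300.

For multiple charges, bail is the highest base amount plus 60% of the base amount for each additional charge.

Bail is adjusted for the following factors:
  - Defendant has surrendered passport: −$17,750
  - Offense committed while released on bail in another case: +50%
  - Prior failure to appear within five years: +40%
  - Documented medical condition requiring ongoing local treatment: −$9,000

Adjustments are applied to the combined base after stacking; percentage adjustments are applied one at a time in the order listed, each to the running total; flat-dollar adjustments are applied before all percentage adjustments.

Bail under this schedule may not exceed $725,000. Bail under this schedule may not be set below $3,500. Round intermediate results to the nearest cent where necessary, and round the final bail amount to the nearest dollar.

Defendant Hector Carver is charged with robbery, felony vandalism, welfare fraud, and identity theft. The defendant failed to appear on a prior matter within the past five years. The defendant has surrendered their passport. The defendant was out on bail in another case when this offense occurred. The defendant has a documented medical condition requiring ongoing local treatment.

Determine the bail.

$118,419

Base amounts from the schedule: robbery $55,000; felony vandalism $6,750; welfare fraud $34,900; identity theft $5,250.
Stacking rule: highest base plus 60% of each additional charge. Highest is robbery at $55,000. Additional: $6,750 × 60% = $4,050; $34,900 × 60% = $20,940; $5,250 × 60% = $3,150. Combined base = $55,000 + $28,140 = $83,140.
Defendant has surrendered passport (−$17,750 flat): $83,140 − $17,750 = $65,390.
Documented medical condition requiring ongoing local treatment (−$9,000 flat): $65,390 − $9,000 = $56,390.
Offense committed while released on bail in another case (+50%): $56,390 × 1.5 = $84,585.
Prior failure to appear within five years (+40%): $84,585 × 1.4 = $118,419.
$118,419 is within the $725,000 maximum.
$118,419 is at or above the $3,500 minimum.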